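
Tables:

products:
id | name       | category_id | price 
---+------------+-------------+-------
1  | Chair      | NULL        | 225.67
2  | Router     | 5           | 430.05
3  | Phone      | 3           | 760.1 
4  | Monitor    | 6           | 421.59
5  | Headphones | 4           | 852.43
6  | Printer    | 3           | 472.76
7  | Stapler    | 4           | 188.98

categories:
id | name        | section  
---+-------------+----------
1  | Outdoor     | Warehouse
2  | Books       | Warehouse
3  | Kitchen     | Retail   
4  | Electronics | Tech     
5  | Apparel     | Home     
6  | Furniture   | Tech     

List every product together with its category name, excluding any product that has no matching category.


INNER JOIN keeps only products rows whose category_id matches an id in categories. Walk through each product:
  - product 1 (Chair): category_id=NULL, no match -> dropped
  - product 2 (Router): category_id=5 -> matches Apparel
  - product 3 (Phone): category_id=3 -> matches Kitchen
  - product 4 (Monitor): category_id=6 -> matches Furniture
  - product 5 (Headphones): category_id=4 -> matches Electronics
  - product 6 (Printer): category_id=3 -> matches Kitchen
  - product 7 (Stapler): category_id=4 -> matches Electronics
So 1 of 7 rows is dropped.

SQL:
SELECT a.name, b.name AS category
FROM products a
INNER JOIN categories b ON a.category_id = b.id

Result:
name       | category   
-----------+------------
Router     | Apparel    
Phone      | Kitchen    
Monitor    | Furniture  
Headphones | Electronics
Printer    | Kitchen    
Stapler    | Electronics


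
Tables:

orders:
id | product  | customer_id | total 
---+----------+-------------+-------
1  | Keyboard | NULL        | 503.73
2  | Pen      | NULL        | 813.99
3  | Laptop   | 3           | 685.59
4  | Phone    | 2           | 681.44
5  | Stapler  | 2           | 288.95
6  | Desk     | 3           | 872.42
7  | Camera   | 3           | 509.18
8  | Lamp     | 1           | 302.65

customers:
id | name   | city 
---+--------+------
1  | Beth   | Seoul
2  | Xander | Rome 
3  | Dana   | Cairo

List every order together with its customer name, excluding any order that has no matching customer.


INNER JOIN keeps only orders rows whose customer_id matches an id in customers. Walk through each order:
  - order 1 (Keyboard): customer_id=NULL, no match -> dropped
  - order 2 (Pen): customer_id=NULL, no match -> dropped
  - order 3 (Laptop): customer_id=3 -> matches Dana
  - order 4 (Phone): customer_id=2 -> matches Xander
  - order 5 (Stapler): customer_id=2 -> matches Xander
  - order 6 (Desk): customer_id=3 -> matches Dana
  - order 7 (Camera): customer_id=3 -> matches Dana
  - order 8 (Lamp): customer_id=1 -> matches Beth
So 2 of 8 rows are dropped.

SQL:
SELECT a.product, b.name AS customer
FROM orders a
INNER JOIN customers b ON a.customer_id = b.id

Result:
product | customer
--------+---------
Laptop  | Dana    
Phone   | Xander  
Stapler | Xander  
Desk    | Dana    
Camera  | Dana    
Lamp    | Beth    


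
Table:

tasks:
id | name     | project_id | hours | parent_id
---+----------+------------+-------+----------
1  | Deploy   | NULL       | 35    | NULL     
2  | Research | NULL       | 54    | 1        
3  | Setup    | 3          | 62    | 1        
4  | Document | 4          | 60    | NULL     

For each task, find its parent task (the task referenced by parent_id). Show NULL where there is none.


This is a self-join: tasks is joined to a second copy of itself, matching each row's parent_id to another row's id. Use LEFT JOIN so rows with parent_id=NULL are kept.
  - task 1 (Deploy): parent_id=NULL -> NULL
  - task 2 (Research): parent_id=1 -> Deploy
  - task 3 (Setup): parent_id=1 -> Deploy
  - task 4 (Document): parent_id=NULL -> NULL

SQL:
SELECT a.name AS item, b.name AS parent
FROM tasks a
LEFT JOIN tasks b ON a.parent_id = b.id

Result:
item     | parent
---------+-------
Deploy   | NULL  
Research | Deploy
Setup    | Deploy
Document | NULL  


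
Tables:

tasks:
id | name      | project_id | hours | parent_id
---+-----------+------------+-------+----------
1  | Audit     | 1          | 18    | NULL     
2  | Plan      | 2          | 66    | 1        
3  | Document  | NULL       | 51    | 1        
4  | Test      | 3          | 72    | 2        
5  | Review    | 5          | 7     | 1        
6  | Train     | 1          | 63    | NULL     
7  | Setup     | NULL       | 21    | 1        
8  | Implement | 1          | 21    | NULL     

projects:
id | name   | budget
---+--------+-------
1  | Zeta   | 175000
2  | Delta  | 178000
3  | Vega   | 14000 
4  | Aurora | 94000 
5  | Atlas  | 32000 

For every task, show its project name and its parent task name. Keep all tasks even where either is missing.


Two LEFT JOINs from the same base table tasks: one to projects via project_id, one to tasks itself via parent_id. Both are LEFT so every task is preserved.
Match against projects:
  - task 1 (Audit): project_id=1 -> matches Zeta
  - task 2 (Plan): project_id=2 -> matches Delta
  - task 3 (Document): project_id=NULL, no match -> kept with NULL
  - task 4 (Test): project_id=3 -> matches Vega
  - task 5 (Review): project_id=5 -> matches Atlas
  - task 6 (Train): project_id=1 -> matches Zeta
  - task 7 (Setup): project_id=NULL, no match -> kept with NULL
  - task 8 (Implement): project_id=1 -> matches Zeta
Match against tasks (self):
  - task 1 (Audit): parent_id=NULL -> NULL
  - task 2 (Plan): parent_id=1 -> Audit
  - task 3 (Document): parent_id=1 -> Audit
  - task 4 (Test): parent_id=2 -> Plan
  - task 5 (Review): parent_id=1 -> Audit
  - task 6 (Train): parent_id=NULL -> NULL
  - task 7 (Setup): parent_id=1 -> Audit
  - task 8 (Implement): parent_id=NULL -> NULL

SQL:
SELECT a.name, b.name AS project, c.name AS parent
FROM tasks a
LEFT JOIN projects b ON a.project_id = b.id
LEFT JOIN tasks c ON a.parent_id = c.id

Result:
name      | project | parent
----------+---------+-------
Audit     | Zeta    | NULL  
Plan      | Delta   | Audit 
Document  | NULL    | Audit 
Test      | Vega    | Plan  
Review    | Atlas   | Audit 
Train     | Zeta    | NULL  
Setup     | NULL    | Audit 
Implement | Zeta    | NULL  


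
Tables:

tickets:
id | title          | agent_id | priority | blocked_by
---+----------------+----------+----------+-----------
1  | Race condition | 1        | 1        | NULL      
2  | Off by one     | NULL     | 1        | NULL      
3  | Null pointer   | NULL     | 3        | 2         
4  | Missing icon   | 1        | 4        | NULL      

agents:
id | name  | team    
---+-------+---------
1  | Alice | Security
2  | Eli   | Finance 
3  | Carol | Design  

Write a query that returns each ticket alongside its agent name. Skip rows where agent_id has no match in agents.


INNER JOIN keeps only tickets rows whose agent_id matches an id in agents. Walk through each ticket:
  - ticket 1 (Race condition): agent_id=1 -> matches Alice
  - ticket 2 (Off by one): agent_id=NULL, no match -> dropped
  - ticket 3 (Null pointer): agent_id=NULL, no match -> dropped
  - ticket 4 (Missing icon): agent_id=1 -> matches Alice
So 2 of 4 rows are dropped.

SQL:
SELECT a.title, b.name AS agent
FROM tickets a
INNER JOIN agents b ON a.agent_id = b.id

Result:
title          | agent
---------------+------
Race condition | Alice
Missing icon   | Alice


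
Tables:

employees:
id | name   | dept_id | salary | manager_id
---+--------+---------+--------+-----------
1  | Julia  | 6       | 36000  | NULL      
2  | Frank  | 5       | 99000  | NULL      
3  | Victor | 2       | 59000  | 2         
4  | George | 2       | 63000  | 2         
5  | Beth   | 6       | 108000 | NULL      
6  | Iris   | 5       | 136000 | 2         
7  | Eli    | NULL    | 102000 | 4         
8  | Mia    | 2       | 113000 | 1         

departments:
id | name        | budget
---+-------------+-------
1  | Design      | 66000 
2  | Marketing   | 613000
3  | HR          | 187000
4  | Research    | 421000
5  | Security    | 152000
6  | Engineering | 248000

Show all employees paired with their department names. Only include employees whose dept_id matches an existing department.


INNER JOIN keeps only employees rows whose dept_id matches an id in departments. Walk through each employee:
  - employee 1 (Julia): dept_id=6 -> matches Engineering
  - employee 2 (Frank): dept_id=5 -> matches Security
  - employee 3 (Victor): dept_id=2 -> matches Marketing
  - employee 4 (George): dept_id=2 -> matches Marketing
  - employee 5 (Beth): dept_id=6 -> matches Engineering
  - employee 6 (Iris): dept_id=5 -> matches Security
  - employee 7 (Eli): dept_id=NULL, no match -> dropped
  - employee 8 (Mia): dept_id=2 -> matches Marketing
So 1 of 8 rows is dropped.

SQL:
SELECT a.name, b.name AS department
FROM employees a
INNER JOIN departments b ON a.dept_id = b.id

Result:
name   | department 
-------+------------
Julia  | Engineering
Frank  | Security   
Victor | Marketing  
George | Marketing  
Beth   | Engineering
Iris   | Security   
Mia    | Marketing  


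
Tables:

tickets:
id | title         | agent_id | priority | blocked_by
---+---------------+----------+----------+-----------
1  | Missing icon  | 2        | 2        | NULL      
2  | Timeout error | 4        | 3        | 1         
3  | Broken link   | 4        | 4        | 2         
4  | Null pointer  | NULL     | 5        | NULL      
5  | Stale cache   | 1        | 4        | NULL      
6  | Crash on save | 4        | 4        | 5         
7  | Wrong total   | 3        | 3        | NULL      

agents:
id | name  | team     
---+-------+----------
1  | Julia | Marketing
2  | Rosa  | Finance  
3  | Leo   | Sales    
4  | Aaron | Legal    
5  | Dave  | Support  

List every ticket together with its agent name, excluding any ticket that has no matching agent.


INNER JOIN keeps only tickets rows whose agent_id matches an id in agents. Walk through each ticket:
  - ticket 1 (Missing icon): agent_id=2 -> matches Rosa
  - ticket 2 (Timeout error): agent_id=4 -> matches Aaron
  - ticket 3 (Broken link): agent_id=4 -> matches Aaron
  - ticket 4 (Null pointer): agent_id=NULL, no match -> dropped
  - ticket 5 (Stale cache): agent_id=1 -> matches Julia
  - ticket 6 (Crash on save): agent_id=4 -> matches Aaron
  - ticket 7 (Wrong total): agent_id=3 -> matches Leo
So 1 of 7 rows is dropped.

SQL:
SELECT a.title, b.name AS agent
FROM tickets a
INNER JOIN agents b ON a.agent_id = b.id

Result:
title         | agent
--------------+------
Missing icon  | Rosa 
Timeout error | Aaron
Broken link   | Aaron
Stale cache   | Julia
Crash on save | Aaron
Wrong total   | Leo  


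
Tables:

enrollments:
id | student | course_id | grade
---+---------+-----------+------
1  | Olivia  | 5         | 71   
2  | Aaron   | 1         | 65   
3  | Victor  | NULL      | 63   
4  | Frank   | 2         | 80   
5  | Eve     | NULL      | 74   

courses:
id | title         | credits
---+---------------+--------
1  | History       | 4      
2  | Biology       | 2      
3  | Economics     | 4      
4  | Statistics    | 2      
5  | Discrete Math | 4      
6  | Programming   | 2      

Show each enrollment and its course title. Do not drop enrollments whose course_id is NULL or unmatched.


LEFT JOIN keeps every row from enrollments (the left table); where course_id has no match in courses, the course columns become NULL. Walk through each enrollment:
  - enrollment 1 (Olivia): course_id=5 -> matches Discrete Math
  - enrollment 2 (Aaron): course_id=1 -> matches History
  - enrollment 3 (Victor): course_id=NULL, no match -> kept with NULL
  - enrollment 4 (Frank): course_id=2 -> matches Biology
  - enrollment 5 (Eve): course_id=NULL, no match -> kept with NULL
All 5 rows appear; 2 have NULL course.

SQL:
SELECT a.student, b.title AS course
FROM enrollments a
LEFT JOIN courses b ON a.course_id = b.id

Result:
student | course       
--------+--------------
Olivia  | Discrete Math
Aaron   | History      
Victor  | NULL         
Frank   | Biology      
Eve     | NULL         


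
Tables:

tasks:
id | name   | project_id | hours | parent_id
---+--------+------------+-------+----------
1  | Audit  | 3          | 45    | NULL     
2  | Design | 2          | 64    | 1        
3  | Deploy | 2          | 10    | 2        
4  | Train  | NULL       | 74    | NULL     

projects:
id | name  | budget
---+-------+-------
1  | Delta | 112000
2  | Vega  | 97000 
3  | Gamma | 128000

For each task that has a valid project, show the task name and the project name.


INNER JOIN keeps only tasks rows whose project_id matches an id in projects. Walk through each task:
  - task 1 (Audit): project_id=3 -> matches Gamma
  - task 2 (Design): project_id=2 -> matches Vega
  - task 3 (Deploy): project_id=2 -> matches Vega
  - task 4 (Train): project_id=NULL, no match -> dropped
So 1 of 4 rows is dropped.

SQL:
SELECT a.name, b.name AS project
FROM tasks a
INNER JOIN projects b ON a.project_id = b.id

Result:
name   | project
-------+--------
Audit  | Gamma  
Design | Vega   
Deploy | Vega   


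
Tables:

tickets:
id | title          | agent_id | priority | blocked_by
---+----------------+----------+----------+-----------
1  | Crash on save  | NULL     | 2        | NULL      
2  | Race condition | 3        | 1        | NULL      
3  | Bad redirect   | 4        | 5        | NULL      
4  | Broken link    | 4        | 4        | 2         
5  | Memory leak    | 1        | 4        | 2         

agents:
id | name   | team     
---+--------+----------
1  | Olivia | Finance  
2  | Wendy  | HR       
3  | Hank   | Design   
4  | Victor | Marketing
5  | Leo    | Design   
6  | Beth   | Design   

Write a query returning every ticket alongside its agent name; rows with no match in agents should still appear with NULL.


LEFT JOIN keeps every row from tickets (the left table); where agent_id has no match in agents, the agent columns become NULL. Walk through each ticket:
  - ticket 1 (Crash on save): agent_id=NULL, no match -> kept with NULL
  - ticket 2 (Race condition): agent_id=3 -> matches Hank
  - ticket 3 (Bad redirect): agent_id=4 -> matches Victor
  - ticket 4 (Broken link): agent_id=4 -> matches Victor
  - ticket 5 (Memory leak): agent_id=1 -> matches Olivia
All 5 rows appear; 1 has NULL agent.

SQL:
SELECT a.title, b.name AS agent
FROM tickets a
LEFT JOIN agents b ON a.agent_id = b.id

Result:
title          | agent 
---------------+-------
Crash on save  | NULL  
Race condition | Hank  
Bad redirect   | Victor
Broken link    | Victor
Memory leak    | Olivia


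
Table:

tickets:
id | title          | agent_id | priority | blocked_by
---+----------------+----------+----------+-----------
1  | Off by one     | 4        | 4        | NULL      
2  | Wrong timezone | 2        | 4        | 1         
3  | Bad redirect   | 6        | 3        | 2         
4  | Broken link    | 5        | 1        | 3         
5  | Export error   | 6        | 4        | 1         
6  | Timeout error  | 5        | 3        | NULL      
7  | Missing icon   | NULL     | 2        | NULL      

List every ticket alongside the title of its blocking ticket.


This is a self-join: tickets is joined to a second copy of itself, matching each row's blocked_by to another row's id. Use LEFT JOIN so rows with blocked_by=NULL are kept.
  - ticket 1 (Off by one): blocked_by=NULL -> NULL
  - ticket 2 (Wrong timezone): blocked_by=1 -> Off by one
  - ticket 3 (Bad redirect): blocked_by=2 -> Wrong timezone
  - ticket 4 (Broken link): blocked_by=3 -> Bad redirect
  - ticket 5 (Export error): blocked_by=1 -> Off by one
  - ticket 6 (Timeout error): blocked_by=NULL -> NULL
  - ticket 7 (Missing icon): blocked_by=NULL -> NULL

SQL:
SELECT a.title AS item, b.title AS blocked_by
FROM tickets a
LEFT JOIN tickets b ON a.blocked_by = b.id

Result:
item           | blocked_by    
---------------+---------------
Off by one     | NULL          
Wrong timezone | Off by one    
Bad redirect   | Wrong timezone
Broken link    | Bad redirect  
Export error   | Off by one    
Timeout error  | NULL          
Missing icon   | NULL          


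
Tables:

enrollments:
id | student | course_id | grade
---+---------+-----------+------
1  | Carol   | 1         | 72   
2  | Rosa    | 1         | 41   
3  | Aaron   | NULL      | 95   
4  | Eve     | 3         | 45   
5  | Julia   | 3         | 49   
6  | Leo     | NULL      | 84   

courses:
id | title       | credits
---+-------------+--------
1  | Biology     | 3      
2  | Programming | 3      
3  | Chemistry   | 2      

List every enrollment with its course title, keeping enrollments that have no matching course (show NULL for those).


LEFT JOIN keeps every row from enrollments (the left table); where course_id has no match in courses, the course columns become NULL. Walk through each enrollment:
  - enrollment 1 (Carol): course_id=1 -> matches Biology
  - enrollment 2 (Rosa): course_id=1 -> matches Biology
  - enrollment 3 (Aaron): course_id=NULL, no match -> kept with NULL
  - enrollment 4 (Eve): course_id=3 -> matches Chemistry
  - enrollment 5 (Julia): course_id=3 -> matches Chemistry
  - enrollment 6 (Leo): course_id=NULL, no match -> kept with NULL
All 6 rows appear; 2 have NULL course.

SQL:
SELECT a.student, b.title AS course
FROM enrollments a
LEFT JOIN courses b ON a.course_id = b.id

Result:
student | course   
--------+----------
Carol   | Biology  
Rosa    | Biology  
Aaron   | NULL     
Eve     | Chemistry
Julia   | Chemistry
Leo     | NULL     


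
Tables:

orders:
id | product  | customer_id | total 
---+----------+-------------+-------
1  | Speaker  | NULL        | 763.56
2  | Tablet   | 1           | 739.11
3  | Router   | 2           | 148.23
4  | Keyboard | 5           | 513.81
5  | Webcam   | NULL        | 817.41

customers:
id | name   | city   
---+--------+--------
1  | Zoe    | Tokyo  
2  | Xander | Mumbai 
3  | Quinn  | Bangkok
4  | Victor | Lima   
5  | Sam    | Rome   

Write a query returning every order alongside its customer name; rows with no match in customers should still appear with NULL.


LEFT JOIN keeps every row from orders (the left table); where customer_id has no match in customers, the customer columns become NULL. Walk through each order:
  - order 1 (Speaker): customer_id=NULL, no match -> kept with NULL
  - order 2 (Tablet): customer_id=1 -> matches Zoe
  - order 3 (Router): customer_id=2 -> matches Xander
  - order 4 (Keyboard): customer_id=5 -> matches Sam
  - order 5 (Webcam): customer_id=NULL, no match -> kept with NULL
All 5 rows appear; 2 have NULL customer.

SQL:
SELECT a.product, b.name AS customer
FROM orders a
LEFT JOIN customers b ON a.customer_id = b.id

Result:
product  | customer
---------+---------
Speaker  | NULL    
Tablet   | Zoe     
Router   | Xander  
Keyboard | Sam     
Webcam   | NULL    


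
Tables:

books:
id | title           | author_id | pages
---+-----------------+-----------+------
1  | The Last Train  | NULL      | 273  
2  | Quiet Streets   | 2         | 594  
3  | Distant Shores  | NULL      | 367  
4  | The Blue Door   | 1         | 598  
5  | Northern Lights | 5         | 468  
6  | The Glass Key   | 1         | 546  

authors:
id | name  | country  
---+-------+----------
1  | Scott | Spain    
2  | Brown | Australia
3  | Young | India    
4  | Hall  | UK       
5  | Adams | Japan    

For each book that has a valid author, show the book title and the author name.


INNER JOIN keeps only books rows whose author_id matches an id in authors. Walk through each book:
  - book 1 (The Last Train): author_id=NULL, no match -> dropped
  - book 2 (Quiet Streets): author_id=2 -> matches Brown
  - book 3 (Distant Shores): author_id=NULL, no match -> dropped
  - book 4 (The Blue Door): author_id=1 -> matches Scott
  - book 5 (Northern Lights): author_id=5 -> matches Adams
  - book 6 (The Glass Key): author_id=1 -> matches Scott
So 2 of 6 rows are dropped.

SQL:
SELECT a.title, b.name AS author
FROM books a
INNER JOIN authors b ON a.author_id = b.id

Result:
title           | author
----------------+-------
Quiet Streets   | Brown 
The Blue Door   | Scott 
Northern Lights | Adams 
The Glass Key   | Scott 


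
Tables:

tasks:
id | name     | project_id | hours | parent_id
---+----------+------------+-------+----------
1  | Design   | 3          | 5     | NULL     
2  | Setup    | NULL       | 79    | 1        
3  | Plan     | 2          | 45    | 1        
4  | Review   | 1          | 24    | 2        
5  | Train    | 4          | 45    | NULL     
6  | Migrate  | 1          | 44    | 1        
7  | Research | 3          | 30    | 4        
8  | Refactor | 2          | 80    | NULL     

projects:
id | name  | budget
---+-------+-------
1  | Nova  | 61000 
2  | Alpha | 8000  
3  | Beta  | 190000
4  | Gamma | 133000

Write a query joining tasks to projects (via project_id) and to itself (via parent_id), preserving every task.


Two LEFT JOINs from the same base table tasks: one to projects via project_id, one to tasks itself via parent_id. Both are LEFT so every task is preserved.
Match against projects:
  - task 1 (Design): project_id=3 -> matches Beta
  - task 2 (Setup): project_id=NULL, no match -> kept with NULL
  - task 3 (Plan): project_id=2 -> matches Alpha
  - task 4 (Review): project_id=1 -> matches Nova
  - task 5 (Train): project_id=4 -> matches Gamma
  - task 6 (Migrate): project_id=1 -> matches Nova
  - task 7 (Research): project_id=3 -> matches Beta
  - task 8 (Refactor): project_id=2 -> matches Alpha
Match against tasks (self):
  - task 1 (Design): parent_id=NULL -> NULL
  - task 2 (Setup): parent_id=1 -> Design
  - task 3 (Plan): parent_id=1 -> Design
  - task 4 (Review): parent_id=2 -> Setup
  - task 5 (Train): parent_id=NULL -> NULL
  - task 6 (Migrate): parent_id=1 -> Design
  - task 7 (Research): parent_id=4 -> Review
  - task 8 (Refactor): parent_id=NULL -> NULL

SQL:
SELECT a.name, b.name AS project, c.name AS parent
FROM tasks a
LEFT JOIN projects b ON a.project_id = b.id
LEFT JOIN tasks c ON a.parent_id = c.id

Result:
name     | project | parent
---------+---------+-------
Design   | Beta    | NULL  
Setup    | NULL    | Design
Plan     | Alpha   | Design
Review   | Nova    | Setup 
Train    | Gamma   | NULL  
Migrate  | Nova    | Design
Research | Beta    | Review
Refactor | Alpha   | NULL  


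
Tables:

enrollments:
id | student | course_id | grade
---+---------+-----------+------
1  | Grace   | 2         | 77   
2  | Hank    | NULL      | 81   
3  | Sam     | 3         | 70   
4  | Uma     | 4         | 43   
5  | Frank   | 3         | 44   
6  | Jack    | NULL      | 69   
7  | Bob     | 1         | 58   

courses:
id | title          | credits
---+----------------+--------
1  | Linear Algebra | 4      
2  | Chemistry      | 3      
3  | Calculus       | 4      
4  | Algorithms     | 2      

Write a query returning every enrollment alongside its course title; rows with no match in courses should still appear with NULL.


LEFT JOIN keeps every row from enrollments (the left table); where course_id has no match in courses, the course columns become NULL. Walk through each enrollment:
  - enrollment 1 (Grace): course_id=2 -> matches Chemistry
  - enrollment 2 (Hank): course_id=NULL, no match -> kept with NULL
  - enrollment 3 (Sam): course_id=3 -> matches Calculus
  - enrollment 4 (Uma): course_id=4 -> matches Algorithms
  - enrollment 5 (Frank): course_id=3 -> matches Calculus
  - enrollment 6 (Jack): course_id=NULL, no match -> kept with NULL
  - enrollment 7 (Bob): course_id=1 -> matches Linear Algebra
All 7 rows appear; 2 have NULL course.

SQL:
SELECT a.student, b.title AS course
FROM enrollments a
LEFT JOIN courses b ON a.course_id = b.id

Result:
student | course        
--------+---------------
Grace   | Chemistry     
Hank    | NULL          
Sam     | Calculus      
Uma     | Algorithms    
Frank   | Calculus      
Jack    | NULL          
Bob     | Linear Algebra


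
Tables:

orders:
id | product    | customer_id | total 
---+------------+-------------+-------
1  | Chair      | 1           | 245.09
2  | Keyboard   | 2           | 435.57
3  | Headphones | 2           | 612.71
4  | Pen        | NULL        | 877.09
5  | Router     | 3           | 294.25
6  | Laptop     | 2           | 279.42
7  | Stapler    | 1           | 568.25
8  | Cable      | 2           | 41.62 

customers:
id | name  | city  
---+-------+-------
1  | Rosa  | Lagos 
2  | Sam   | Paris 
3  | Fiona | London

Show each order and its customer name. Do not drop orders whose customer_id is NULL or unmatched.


LEFT JOIN keeps every row from orders (the left table); where customer_id has no match in customers, the customer columns become NULL. Walk through each order:
  - order 1 (Chair): customer_id=1 -> matches Rosa
  - order 2 (Keyboard): customer_id=2 -> matches Sam
  - order 3 (Headphones): customer_id=2 -> matches Sam
  - order 4 (Pen): customer_id=NULL, no match -> kept with NULL
  - order 5 (Router): customer_id=3 -> matches Fiona
  - order 6 (Laptop): customer_id=2 -> matches Sam
  - order 7 (Stapler): customer_id=1 -> matches Rosa
  - order 8 (Cable): customer_id=2 -> matches Sam
All 8 rows appear; 1 has NULL customer.

SQL:
SELECT a.product, b.name AS customer
FROM orders a
LEFT JOIN customers b ON a.customer_id = b.id

Result:
product    | customer
-----------+---------
Chair      | Rosa    
Keyboard   | Sam     
Headphones | Sam     
Pen        | NULL    
Router     | Fiona   
Laptop     | Sam     
Stapler    | Rosa    
Cable      | Sam     


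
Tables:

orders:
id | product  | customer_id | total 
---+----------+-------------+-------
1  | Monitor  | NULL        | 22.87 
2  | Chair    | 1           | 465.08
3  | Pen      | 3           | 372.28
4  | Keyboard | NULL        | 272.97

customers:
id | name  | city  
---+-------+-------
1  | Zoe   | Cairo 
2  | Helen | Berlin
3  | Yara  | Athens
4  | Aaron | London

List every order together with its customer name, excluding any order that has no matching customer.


INNER JOIN keeps only orders rows whose customer_id matches an id in customers. Walk through each order:
  - order 1 (Monitor): customer_id=NULL, no match -> dropped
  - order 2 (Chair): customer_id=1 -> matches Zoe
  - order 3 (Pen): customer_id=3 -> matches Yara
  - order 4 (Keyboard): customer_id=NULL, no match -> dropped
So 2 of 4 rows are dropped.

SQL:
SELECT a.product, b.name AS customer
FROM orders a
INNER JOIN customers b ON a.customer_id = b.id

Result:
product | customer
--------+---------
Chair   | Zoe     
Pen     | Yara    


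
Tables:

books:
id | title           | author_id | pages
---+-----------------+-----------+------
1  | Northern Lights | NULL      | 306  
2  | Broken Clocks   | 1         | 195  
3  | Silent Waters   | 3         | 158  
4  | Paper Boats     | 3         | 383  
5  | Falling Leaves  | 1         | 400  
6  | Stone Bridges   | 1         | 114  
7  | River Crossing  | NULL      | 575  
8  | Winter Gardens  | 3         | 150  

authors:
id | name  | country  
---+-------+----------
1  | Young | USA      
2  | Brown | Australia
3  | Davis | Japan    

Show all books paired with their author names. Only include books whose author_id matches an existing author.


INNER JOIN keeps only books rows whose author_id matches an id in authors. Walk through each book:
  - book 1 (Northern Lights): author_id=NULL, no match -> dropped
  - book 2 (Broken Clocks): author_id=1 -> matches Young
  - book 3 (Silent Waters): author_id=3 -> matches Davis
  - book 4 (Paper Boats): author_id=3 -> matches Davis
  - book 5 (Falling Leaves): author_id=1 -> matches Young
  - book 6 (Stone Bridges): author_id=1 -> matches Young
  - book 7 (River Crossing): author_id=NULL, no match -> dropped
  - book 8 (Winter Gardens): author_id=3 -> matches Davis
So 2 of 8 rows are dropped.

SQL:
SELECT a.title, b.name AS author
FROM books a
INNER JOIN authors b ON a.author_id = b.id

Result:
title          | author
---------------+-------
Broken Clocks  | Young 
Silent Waters  | Davis 
Paper Boats    | Davis 
Falling Leaves | Young 
Stone Bridges  | Young 
Winter Gardens | Davis 


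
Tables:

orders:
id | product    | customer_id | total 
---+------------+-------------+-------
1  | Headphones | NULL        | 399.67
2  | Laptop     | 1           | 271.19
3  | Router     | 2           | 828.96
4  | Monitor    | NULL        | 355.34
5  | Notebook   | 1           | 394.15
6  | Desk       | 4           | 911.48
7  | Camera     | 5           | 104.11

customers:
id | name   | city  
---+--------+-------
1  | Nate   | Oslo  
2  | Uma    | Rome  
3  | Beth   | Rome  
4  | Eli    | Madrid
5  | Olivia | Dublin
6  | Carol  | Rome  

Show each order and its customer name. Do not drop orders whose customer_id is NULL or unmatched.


LEFT JOIN keeps every row from orders (the left table); where customer_id has no match in customers, the customer columns become NULL. Walk through each order:
  - order 1 (Headphones): customer_id=NULL, no match -> kept with NULL
  - order 2 (Laptop): customer_id=1 -> matches Nate
  - order 3 (Router): customer_id=2 -> matches Uma
  - order 4 (Monitor): customer_id=NULL, no match -> kept with NULL
  - order 5 (Notebook): customer_id=1 -> matches Nate
  - order 6 (Desk): customer_id=4 -> matches Eli
  - order 7 (Camera): customer_id=5 -> matches Olivia
All 7 rows appear; 2 have NULL customer.

SQL:
SELECT a.product, b.name AS customer
FROM orders a
LEFT JOIN customers b ON a.customer_id = b.id

Result:
product    | customer
-----------+---------
Headphones | NULL    
Laptop     | Nate    
Router     | Uma     
Monitor    | NULL    
Notebook   | Nate    
Desk       | Eli     
Camera     | Olivia  


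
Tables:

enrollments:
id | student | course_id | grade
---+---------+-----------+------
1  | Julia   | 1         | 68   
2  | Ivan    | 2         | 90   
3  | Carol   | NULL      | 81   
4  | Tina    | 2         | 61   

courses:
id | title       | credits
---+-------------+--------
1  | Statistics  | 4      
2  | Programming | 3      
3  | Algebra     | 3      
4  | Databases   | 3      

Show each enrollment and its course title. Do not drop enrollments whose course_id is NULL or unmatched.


LEFT JOIN keeps every row from enrollments (the left table); where course_id has no match in courses, the course columns become NULL. Walk through each enrollment:
  - enrollment 1 (Julia): course_id=1 -> matches Statistics
  - enrollment 2 (Ivan): course_id=2 -> matches Programming
  - enrollment 3 (Carol): course_id=NULL, no match -> kept with NULL
  - enrollment 4 (Tina): course_id=2 -> matches Programming
All 4 rows appear; 1 has NULL course.

SQL:
SELECT a.student, b.title AS course
FROM enrollments a
LEFT JOIN courses b ON a.course_id = b.id

Result:
student | course     
--------+------------
Julia   | Statistics 
Ivan    | Programming
Carol   | NULL       
Tina    | Programming


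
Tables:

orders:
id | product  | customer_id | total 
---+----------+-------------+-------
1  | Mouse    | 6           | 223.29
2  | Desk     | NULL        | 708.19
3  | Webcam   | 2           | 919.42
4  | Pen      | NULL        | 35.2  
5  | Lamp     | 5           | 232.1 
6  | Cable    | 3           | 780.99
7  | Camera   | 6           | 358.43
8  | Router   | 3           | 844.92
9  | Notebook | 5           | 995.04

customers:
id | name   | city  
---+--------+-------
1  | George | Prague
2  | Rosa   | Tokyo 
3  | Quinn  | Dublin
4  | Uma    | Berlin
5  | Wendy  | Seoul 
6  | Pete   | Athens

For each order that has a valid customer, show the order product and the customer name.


INNER JOIN keeps only orders rows whose customer_id matches an id in customers. Walk through each order:
  - order 1 (Mouse): customer_id=6 -> matches Pete
  - order 2 (Desk): customer_id=NULL, no match -> dropped
  - order 3 (Webcam): customer_id=2 -> matches Rosa
  - order 4 (Pen): customer_id=NULL, no match -> dropped
  - order 5 (Lamp): customer_id=5 -> matches Wendy
  - order 6 (Cable): customer_id=3 -> matches Quinn
  - order 7 (Camera): customer_id=6 -> matches Pete
  - order 8 (Router): customer_id=3 -> matches Quinn
  - order 9 (Notebook): customer_id=5 -> matches Wendy
So 2 of 9 rows are dropped.

SQL:
SELECT a.product, b.name AS customer
FROM orders a
INNER JOIN customers b ON a.customer_id = b.id

Result:
product  | customer
---------+---------
Mouse    | Pete    
Webcam   | Rosa    
Lamp     | Wendy   
Cable    | Quinn   
Camera   | Pete    
Router   | Quinn   
Notebook | Wendy   


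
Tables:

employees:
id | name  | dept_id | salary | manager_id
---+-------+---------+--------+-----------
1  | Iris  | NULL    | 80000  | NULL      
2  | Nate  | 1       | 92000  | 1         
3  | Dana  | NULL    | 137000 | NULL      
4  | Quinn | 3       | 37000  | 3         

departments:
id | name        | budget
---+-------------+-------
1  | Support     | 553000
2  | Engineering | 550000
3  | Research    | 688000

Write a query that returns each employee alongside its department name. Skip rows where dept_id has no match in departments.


INNER JOIN keeps only employees rows whose dept_id matches an id in departments. Walk through each employee:
  - employee 1 (Iris): dept_id=NULL, no match -> dropped
  - employee 2 (Nate): dept_id=1 -> matches Support
  - employee 3 (Dana): dept_id=NULL, no match -> dropped
  - employee 4 (Quinn): dept_id=3 -> matches Research
So 2 of 4 rows are dropped.

SQL:
SELECT a.name, b.name AS department
FROM employees a
INNER JOIN departments b ON a.dept_id = b.id

Result:
name  | department
------+-----------
Nate  | Support   
Quinn | Research  


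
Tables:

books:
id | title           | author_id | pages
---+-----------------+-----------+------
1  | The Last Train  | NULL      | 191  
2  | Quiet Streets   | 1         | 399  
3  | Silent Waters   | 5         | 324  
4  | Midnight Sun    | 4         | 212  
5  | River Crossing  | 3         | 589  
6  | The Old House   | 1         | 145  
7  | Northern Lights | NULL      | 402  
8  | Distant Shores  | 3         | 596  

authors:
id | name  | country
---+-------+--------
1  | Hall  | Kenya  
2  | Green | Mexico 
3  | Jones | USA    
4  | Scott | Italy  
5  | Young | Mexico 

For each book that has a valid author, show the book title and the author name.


INNER JOIN keeps only books rows whose author_id matches an id in authors. Walk through each book:
  - book 1 (The Last Train): author_id=NULL, no match -> dropped
  - book 2 (Quiet Streets): author_id=1 -> matches Hall
  - book 3 (Silent Waters): author_id=5 -> matches Young
  - book 4 (Midnight Sun): author_id=4 -> matches Scott
  - book 5 (River Crossing): author_id=3 -> matches Jones
  - book 6 (The Old House): author_id=1 -> matches Hall
  - book 7 (Northern Lights): author_id=NULL, no match -> dropped
  - book 8 (Distant Shores): author_id=3 -> matches Jones
So 2 of 8 rows are dropped.

SQL:
SELECT a.title, b.name AS author
FROM books a
INNER JOIN authors b ON a.author_id = b.id

Result:
title          | author
---------------+-------
Quiet Streets  | Hall  
Silent Waters  | Young 
Midnight Sun   | Scott 
River Crossing | Jones 
The Old House  | Hall  
Distant Shores | Jones 


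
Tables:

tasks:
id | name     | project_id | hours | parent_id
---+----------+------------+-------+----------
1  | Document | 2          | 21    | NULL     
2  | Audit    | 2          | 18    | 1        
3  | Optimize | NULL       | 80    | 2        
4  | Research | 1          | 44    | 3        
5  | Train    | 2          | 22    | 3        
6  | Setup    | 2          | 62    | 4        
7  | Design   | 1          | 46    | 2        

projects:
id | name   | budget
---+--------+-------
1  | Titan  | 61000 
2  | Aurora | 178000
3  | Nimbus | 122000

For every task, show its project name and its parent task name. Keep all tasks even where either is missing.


Two LEFT JOINs from the same base table tasks: one to projects via project_id, one to tasks itself via parent_id. Both are LEFT so every task is preserved.
Match against projects:
  - task 1 (Document): project_id=2 -> matches Aurora
  - task 2 (Audit): project_id=2 -> matches Aurora
  - task 3 (Optimize): project_id=NULL, no match -> kept with NULL
  - task 4 (Research): project_id=1 -> matches Titan
  - task 5 (Train): project_id=2 -> matches Aurora
  - task 6 (Setup): project_id=2 -> matches Aurora
  - task 7 (Design): project_id=1 -> matches Titan
Match against tasks (self):
  - task 1 (Document): parent_id=NULL -> NULL
  - task 2 (Audit): parent_id=1 -> Document
  - task 3 (Optimize): parent_id=2 -> Audit
  - task 4 (Research): parent_id=3 -> Optimize
  - task 5 (Train): parent_id=3 -> Optimize
  - task 6 (Setup): parent_id=4 -> Research
  - task 7 (Design): parent_id=2 -> Audit

SQL:
SELECT a.name, b.name AS project, c.name AS parent
FROM tasks a
LEFT JOIN projects b ON a.project_id = b.id
LEFT JOIN tasks c ON a.parent_id = c.id

Result:
name     | project | parent  
---------+---------+---------
Document | Aurora  | NULL    
Audit    | Aurora  | Document
Optimize | NULL    | Audit   
Research | Titan   | Optimize
Train    | Aurora  | Optimize
Setup    | Aurora  | Research
Design   | Titan   | Audit   


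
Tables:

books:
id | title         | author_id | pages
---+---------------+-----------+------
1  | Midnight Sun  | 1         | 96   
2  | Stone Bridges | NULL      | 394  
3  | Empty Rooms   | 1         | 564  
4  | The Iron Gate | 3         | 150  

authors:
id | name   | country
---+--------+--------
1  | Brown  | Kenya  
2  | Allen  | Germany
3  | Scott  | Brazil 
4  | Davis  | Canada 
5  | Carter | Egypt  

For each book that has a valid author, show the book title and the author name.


INNER JOIN keeps only books rows whose author_id matches an id in authors. Walk through each book:
  - book 1 (Midnight Sun): author_id=1 -> matches Brown
  - book 2 (Stone Bridges): author_id=NULL, no match -> dropped
  - book 3 (Empty Rooms): author_id=1 -> matches Brown
  - book 4 (The Iron Gate): author_id=3 -> matches Scott
So 1 of 4 rows is dropped.

SQL:
SELECT a.title, b.name AS author
FROM books a
INNER JOIN authors b ON a.author_id = b.id

Result:
title         | author
--------------+-------
Midnight Sun  | Brown 
Empty Rooms   | Brown 
The Iron Gate | Scott 


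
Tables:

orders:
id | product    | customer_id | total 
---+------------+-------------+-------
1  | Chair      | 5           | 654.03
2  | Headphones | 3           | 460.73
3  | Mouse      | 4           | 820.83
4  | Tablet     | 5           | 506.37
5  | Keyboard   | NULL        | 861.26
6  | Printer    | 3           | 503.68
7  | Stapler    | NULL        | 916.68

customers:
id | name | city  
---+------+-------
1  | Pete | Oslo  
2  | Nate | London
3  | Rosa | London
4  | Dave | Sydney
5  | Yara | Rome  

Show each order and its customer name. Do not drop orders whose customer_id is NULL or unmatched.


LEFT JOIN keeps every row from orders (the left table); where customer_id has no match in customers, the customer columns become NULL. Walk through each order:
  - order 1 (Chair): customer_id=5 -> matches Yara
  - order 2 (Headphones): customer_id=3 -> matches Rosa
  - order 3 (Mouse): customer_id=4 -> matches Dave
  - order 4 (Tablet): customer_id=5 -> matches Yara
  - order 5 (Keyboard): customer_id=NULL, no match -> kept with NULL
  - order 6 (Printer): customer_id=3 -> matches Rosa
  - order 7 (Stapler): customer_id=NULL, no match -> kept with NULL
All 7 rows appear; 2 have NULL customer.

SQL:
SELECT a.product, b.name AS customer
FROM orders a
LEFT JOIN customers b ON a.customer_id = b.id

Result:
product    | customer
-----------+---------
Chair      | Yara    
Headphones | Rosa    
Mouse      | Dave    
Tablet     | Yara    
Keyboard   | NULL    
Printer    | Rosa    
Stapler    | NULL    


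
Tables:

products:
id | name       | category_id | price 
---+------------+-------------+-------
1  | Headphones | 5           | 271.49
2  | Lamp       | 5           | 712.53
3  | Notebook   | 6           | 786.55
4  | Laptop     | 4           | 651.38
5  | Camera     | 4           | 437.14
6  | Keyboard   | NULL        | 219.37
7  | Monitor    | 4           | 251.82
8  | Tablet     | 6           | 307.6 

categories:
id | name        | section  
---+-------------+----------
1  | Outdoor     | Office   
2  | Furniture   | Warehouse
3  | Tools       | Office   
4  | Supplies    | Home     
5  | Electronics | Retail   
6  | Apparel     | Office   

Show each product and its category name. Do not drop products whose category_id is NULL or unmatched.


LEFT JOIN keeps every row from products (the left table); where category_id has no match in categories, the category columns become NULL. Walk through each product:
  - product 1 (Headphones): category_id=5 -> matches Electronics
  - product 2 (Lamp): category_id=5 -> matches Electronics
  - product 3 (Notebook): category_id=6 -> matches Apparel
  - product 4 (Laptop): category_id=4 -> matches Supplies
  - product 5 (Camera): category_id=4 -> matches Supplies
  - product 6 (Keyboard): category_id=NULL, no match -> kept with NULL
  - product 7 (Monitor): category_id=4 -> matches Supplies
  - product 8 (Tablet): category_id=6 -> matches Apparel
All 8 rows appear; 1 has NULL category.

SQL:
SELECT a.name, b.name AS category
FROM products a
LEFT JOIN categories b ON a.category_id = b.id

Result:
name       | category   
-----------+------------
Headphones | Electronics
Lamp       | Electronics
Notebook   | Apparel    
Laptop     | Supplies   
Camera     | Supplies   
Keyboard   | NULL       
Monitor    | Supplies   
Tablet     | Apparel    
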